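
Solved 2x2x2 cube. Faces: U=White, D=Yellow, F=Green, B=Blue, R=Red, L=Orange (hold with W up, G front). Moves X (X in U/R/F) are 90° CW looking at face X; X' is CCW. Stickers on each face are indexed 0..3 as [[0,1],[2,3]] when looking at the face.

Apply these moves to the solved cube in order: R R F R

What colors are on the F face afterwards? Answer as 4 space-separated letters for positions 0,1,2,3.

After move 1 (R): R=RRRR U=WGWG F=GYGY D=YBYB B=WBWB
After move 2 (R): R=RRRR U=WYWY F=GBGB D=YWYW B=GBGB
After move 3 (F): F=GGBB U=WYOO R=WRYR D=RRYW L=OYOW
After move 4 (R): R=YWRR U=WGOB F=GRBW D=RGYG B=OBYB
Query: F face = GRBW

Answer: G R B W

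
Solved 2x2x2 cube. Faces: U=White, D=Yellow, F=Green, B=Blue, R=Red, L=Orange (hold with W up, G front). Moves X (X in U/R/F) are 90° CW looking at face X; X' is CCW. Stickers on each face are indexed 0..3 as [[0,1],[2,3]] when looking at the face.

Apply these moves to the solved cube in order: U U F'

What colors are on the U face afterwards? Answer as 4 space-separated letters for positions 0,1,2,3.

Answer: W W O R

Derivation:
After move 1 (U): U=WWWW F=RRGG R=BBRR B=OOBB L=GGOO
After move 2 (U): U=WWWW F=BBGG R=OORR B=GGBB L=RROO
After move 3 (F'): F=BGBG U=WWOR R=YOYR D=ROYY L=RWOW
Query: U face = WWOR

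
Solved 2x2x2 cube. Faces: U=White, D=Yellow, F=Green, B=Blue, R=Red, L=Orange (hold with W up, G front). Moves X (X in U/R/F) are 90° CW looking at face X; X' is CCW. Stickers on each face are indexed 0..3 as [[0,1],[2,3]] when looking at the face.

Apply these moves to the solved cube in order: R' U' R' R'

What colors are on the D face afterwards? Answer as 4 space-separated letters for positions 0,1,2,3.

Answer: Y B Y W

Derivation:
After move 1 (R'): R=RRRR U=WBWB F=GWGW D=YGYG B=YBYB
After move 2 (U'): U=BBWW F=OOGW R=GWRR B=RRYB L=YBOO
After move 3 (R'): R=WRGR U=BYWR F=OBGW D=YOYW B=GRGB
After move 4 (R'): R=RRWG U=BGWG F=OYGR D=YBYW B=WROB
Query: D face = YBYW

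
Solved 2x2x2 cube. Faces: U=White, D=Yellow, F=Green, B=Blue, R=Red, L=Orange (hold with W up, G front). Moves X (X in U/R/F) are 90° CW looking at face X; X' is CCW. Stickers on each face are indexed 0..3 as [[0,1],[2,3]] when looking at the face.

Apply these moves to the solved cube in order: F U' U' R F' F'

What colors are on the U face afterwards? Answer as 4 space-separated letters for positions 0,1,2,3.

Answer: O B B R

Derivation:
After move 1 (F): F=GGGG U=WWOO R=WRWR D=RRYY L=OYOY
After move 2 (U'): U=WOWO F=OYGG R=GGWR B=WRBB L=BBOY
After move 3 (U'): U=OOWW F=BBGG R=OYWR B=GGBB L=WROY
After move 4 (R): R=WORY U=OBWG F=BRGY D=RBYG B=WGOB
After move 5 (F'): F=RYBG U=OBWR R=BORY D=RYYG L=WGOW
After move 6 (F'): F=YGRB U=OBBR R=YORY D=GWYG L=WROW
Query: U face = OBBR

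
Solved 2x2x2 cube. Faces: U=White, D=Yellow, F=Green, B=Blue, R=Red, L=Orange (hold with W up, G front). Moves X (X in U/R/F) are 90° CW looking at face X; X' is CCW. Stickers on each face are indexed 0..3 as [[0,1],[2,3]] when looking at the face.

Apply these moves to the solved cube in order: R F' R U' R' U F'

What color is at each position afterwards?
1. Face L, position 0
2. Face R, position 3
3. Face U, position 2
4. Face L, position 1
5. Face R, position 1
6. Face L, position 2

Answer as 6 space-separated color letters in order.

After move 1 (R): R=RRRR U=WGWG F=GYGY D=YBYB B=WBWB
After move 2 (F'): F=YYGG U=WGRR R=BRYR D=OOYB L=OGOW
After move 3 (R): R=YBRR U=WYRG F=YOGB D=OWYW B=RBGB
After move 4 (U'): U=YGWR F=OGGB R=YORR B=YBGB L=RBOW
After move 5 (R'): R=ORYR U=YGWY F=OGGR D=OGYB B=WBWB
After move 6 (U): U=WYYG F=ORGR R=WBYR B=RBWB L=OGOW
After move 7 (F'): F=RROG U=WYWY R=GBOR D=GWYB L=OGOY
Query 1: L[0] = O
Query 2: R[3] = R
Query 3: U[2] = W
Query 4: L[1] = G
Query 5: R[1] = B
Query 6: L[2] = O

Answer: O R W G B O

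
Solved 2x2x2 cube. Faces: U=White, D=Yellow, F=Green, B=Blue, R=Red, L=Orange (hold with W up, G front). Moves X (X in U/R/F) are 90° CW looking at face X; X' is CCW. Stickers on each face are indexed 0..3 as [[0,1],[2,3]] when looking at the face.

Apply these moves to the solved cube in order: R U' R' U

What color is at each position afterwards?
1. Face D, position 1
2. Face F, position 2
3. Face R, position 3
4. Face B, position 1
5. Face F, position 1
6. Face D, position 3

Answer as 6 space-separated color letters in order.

Answer: O G R B R Y

Derivation:
After move 1 (R): R=RRRR U=WGWG F=GYGY D=YBYB B=WBWB
After move 2 (U'): U=GGWW F=OOGY R=GYRR B=RRWB L=WBOO
After move 3 (R'): R=YRGR U=GWWR F=OGGW D=YOYY B=BRBB
After move 4 (U): U=WGRW F=YRGW R=BRGR B=WBBB L=OGOO
Query 1: D[1] = O
Query 2: F[2] = G
Query 3: R[3] = R
Query 4: B[1] = B
Query 5: F[1] = R
Query 6: D[3] = Y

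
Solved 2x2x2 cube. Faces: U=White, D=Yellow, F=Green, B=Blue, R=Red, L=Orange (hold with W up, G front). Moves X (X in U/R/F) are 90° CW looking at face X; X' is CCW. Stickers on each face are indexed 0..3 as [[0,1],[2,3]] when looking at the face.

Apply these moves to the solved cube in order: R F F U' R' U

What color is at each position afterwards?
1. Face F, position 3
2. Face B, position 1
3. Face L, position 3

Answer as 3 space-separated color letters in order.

Answer: B B R

Derivation:
After move 1 (R): R=RRRR U=WGWG F=GYGY D=YBYB B=WBWB
After move 2 (F): F=GGYY U=WGOO R=WRGR D=RRYB L=OYOB
After move 3 (F): F=YGYG U=WGBY R=OROR D=GWYB L=OROR
After move 4 (U'): U=GYWB F=ORYG R=YGOR B=ORWB L=WBOR
After move 5 (R'): R=GRYO U=GWWO F=OYYB D=GRYG B=BRWB
After move 6 (U): U=WGOW F=GRYB R=BRYO B=WBWB L=OYOR
Query 1: F[3] = B
Query 2: B[1] = B
Query 3: L[3] = R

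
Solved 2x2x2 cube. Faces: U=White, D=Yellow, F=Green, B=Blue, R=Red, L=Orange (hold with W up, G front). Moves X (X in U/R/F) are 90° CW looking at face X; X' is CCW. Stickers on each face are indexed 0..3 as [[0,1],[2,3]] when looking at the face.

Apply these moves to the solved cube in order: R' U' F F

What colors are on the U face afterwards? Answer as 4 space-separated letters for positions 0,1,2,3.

Answer: B B G Y

Derivation:
After move 1 (R'): R=RRRR U=WBWB F=GWGW D=YGYG B=YBYB
After move 2 (U'): U=BBWW F=OOGW R=GWRR B=RRYB L=YBOO
After move 3 (F): F=GOWO U=BBOB R=WWWR D=RGYG L=YYOG
After move 4 (F): F=WGOO U=BBGY R=OWBR D=WWYG L=YROG
Query: U face = BBGY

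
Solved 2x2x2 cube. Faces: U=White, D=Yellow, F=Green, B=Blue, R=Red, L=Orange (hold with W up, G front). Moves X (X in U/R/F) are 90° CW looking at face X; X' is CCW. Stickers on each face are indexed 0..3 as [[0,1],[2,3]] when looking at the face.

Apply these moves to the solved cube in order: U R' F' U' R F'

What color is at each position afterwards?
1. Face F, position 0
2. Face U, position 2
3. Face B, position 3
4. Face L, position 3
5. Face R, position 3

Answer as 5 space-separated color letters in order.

Answer: O Y B W W

Derivation:
After move 1 (U): U=WWWW F=RRGG R=BBRR B=OOBB L=GGOO
After move 2 (R'): R=BRBR U=WBWO F=RWGW D=YRYG B=YOYB
After move 3 (F'): F=WWRG U=WBBB R=RRYR D=GOYG L=GOOW
After move 4 (U'): U=BBWB F=GORG R=WWYR B=RRYB L=YOOW
After move 5 (R): R=YWRW U=BOWG F=GORG D=GYYR B=BRBB
After move 6 (F'): F=OGGR U=BOYR R=YWGW D=OWYR L=YGOW
Query 1: F[0] = O
Query 2: U[2] = Y
Query 3: B[3] = B
Query 4: L[3] = W
Query 5: R[3] = W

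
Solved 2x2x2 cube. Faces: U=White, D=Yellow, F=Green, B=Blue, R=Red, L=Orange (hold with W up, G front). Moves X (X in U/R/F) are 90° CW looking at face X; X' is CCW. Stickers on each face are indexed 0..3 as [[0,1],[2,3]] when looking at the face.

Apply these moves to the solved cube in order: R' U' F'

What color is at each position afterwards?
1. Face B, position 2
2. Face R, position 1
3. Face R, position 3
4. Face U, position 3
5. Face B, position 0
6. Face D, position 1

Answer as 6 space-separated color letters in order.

After move 1 (R'): R=RRRR U=WBWB F=GWGW D=YGYG B=YBYB
After move 2 (U'): U=BBWW F=OOGW R=GWRR B=RRYB L=YBOO
After move 3 (F'): F=OWOG U=BBGR R=GWYR D=BOYG L=YWOW
Query 1: B[2] = Y
Query 2: R[1] = W
Query 3: R[3] = R
Query 4: U[3] = R
Query 5: B[0] = R
Query 6: D[1] = O

Answer: Y W R R R O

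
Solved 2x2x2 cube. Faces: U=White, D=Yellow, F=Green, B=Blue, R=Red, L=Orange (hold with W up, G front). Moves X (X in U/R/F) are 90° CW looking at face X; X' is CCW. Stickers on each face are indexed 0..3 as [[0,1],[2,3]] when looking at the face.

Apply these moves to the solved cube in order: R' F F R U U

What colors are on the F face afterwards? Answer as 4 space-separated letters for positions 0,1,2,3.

Answer: Y B W G

Derivation:
After move 1 (R'): R=RRRR U=WBWB F=GWGW D=YGYG B=YBYB
After move 2 (F): F=GGWW U=WBOO R=WRBR D=RRYG L=OYOG
After move 3 (F): F=WGWG U=WBGY R=OROR D=BWYG L=OROR
After move 4 (R): R=OORR U=WGGG F=WWWG D=BYYY B=YBBB
After move 5 (U): U=GWGG F=OOWG R=YBRR B=ORBB L=WWOR
After move 6 (U): U=GGGW F=YBWG R=ORRR B=WWBB L=OOOR
Query: F face = YBWG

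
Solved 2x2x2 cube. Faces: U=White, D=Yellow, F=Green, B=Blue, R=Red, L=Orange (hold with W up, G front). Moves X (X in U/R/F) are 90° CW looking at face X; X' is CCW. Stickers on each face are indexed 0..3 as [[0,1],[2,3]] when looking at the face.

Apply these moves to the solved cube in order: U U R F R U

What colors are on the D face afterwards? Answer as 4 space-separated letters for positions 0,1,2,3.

Answer: R W Y W

Derivation:
After move 1 (U): U=WWWW F=RRGG R=BBRR B=OOBB L=GGOO
After move 2 (U): U=WWWW F=BBGG R=OORR B=GGBB L=RROO
After move 3 (R): R=RORO U=WBWG F=BYGY D=YBYG B=WGWB
After move 4 (F): F=GBYY U=WBOR R=WOGO D=RRYG L=RYOB
After move 5 (R): R=GWOO U=WBOY F=GRYG D=RWYW B=RGBB
After move 6 (U): U=OWYB F=GWYG R=RGOO B=RYBB L=GROB
Query: D face = RWYW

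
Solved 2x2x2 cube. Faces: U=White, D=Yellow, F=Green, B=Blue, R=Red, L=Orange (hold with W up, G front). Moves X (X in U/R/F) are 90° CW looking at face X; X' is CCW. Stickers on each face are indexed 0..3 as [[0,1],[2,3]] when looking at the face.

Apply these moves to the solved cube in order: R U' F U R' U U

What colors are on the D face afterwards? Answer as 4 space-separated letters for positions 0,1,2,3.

After move 1 (R): R=RRRR U=WGWG F=GYGY D=YBYB B=WBWB
After move 2 (U'): U=GGWW F=OOGY R=GYRR B=RRWB L=WBOO
After move 3 (F): F=GOYO U=GGOB R=WYWR D=RGYB L=WYOB
After move 4 (U): U=OGBG F=WYYO R=RRWR B=WYWB L=GOOB
After move 5 (R'): R=RRRW U=OWBW F=WGYG D=RYYO B=BYGB
After move 6 (U): U=BOWW F=RRYG R=BYRW B=GOGB L=WGOB
After move 7 (U): U=WBWO F=BYYG R=GORW B=WGGB L=RROB
Query: D face = RYYO

Answer: R Y Y O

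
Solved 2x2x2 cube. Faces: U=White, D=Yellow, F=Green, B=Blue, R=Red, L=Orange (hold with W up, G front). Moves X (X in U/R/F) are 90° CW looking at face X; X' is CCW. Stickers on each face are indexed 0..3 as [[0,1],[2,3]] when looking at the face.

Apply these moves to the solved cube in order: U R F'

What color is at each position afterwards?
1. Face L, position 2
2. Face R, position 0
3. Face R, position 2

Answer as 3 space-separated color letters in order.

Answer: O B Y

Derivation:
After move 1 (U): U=WWWW F=RRGG R=BBRR B=OOBB L=GGOO
After move 2 (R): R=RBRB U=WRWG F=RYGY D=YBYO B=WOWB
After move 3 (F'): F=YYRG U=WRRR R=BBYB D=GOYO L=GGOW
Query 1: L[2] = O
Query 2: R[0] = B
Query 3: R[2] = Y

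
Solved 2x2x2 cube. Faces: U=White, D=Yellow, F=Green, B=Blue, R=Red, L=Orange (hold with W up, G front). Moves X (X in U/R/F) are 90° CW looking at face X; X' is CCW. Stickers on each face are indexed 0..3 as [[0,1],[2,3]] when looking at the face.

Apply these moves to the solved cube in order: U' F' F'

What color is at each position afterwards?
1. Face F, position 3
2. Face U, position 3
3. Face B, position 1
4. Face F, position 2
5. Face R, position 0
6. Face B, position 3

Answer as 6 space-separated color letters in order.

Answer: O Y R O O B

Derivation:
After move 1 (U'): U=WWWW F=OOGG R=GGRR B=RRBB L=BBOO
After move 2 (F'): F=OGOG U=WWGR R=YGYR D=BOYY L=BWOW
After move 3 (F'): F=GGOO U=WWYY R=OGBR D=WWYY L=BROG
Query 1: F[3] = O
Query 2: U[3] = Y
Query 3: B[1] = R
Query 4: F[2] = O
Query 5: R[0] = O
Query 6: B[3] = B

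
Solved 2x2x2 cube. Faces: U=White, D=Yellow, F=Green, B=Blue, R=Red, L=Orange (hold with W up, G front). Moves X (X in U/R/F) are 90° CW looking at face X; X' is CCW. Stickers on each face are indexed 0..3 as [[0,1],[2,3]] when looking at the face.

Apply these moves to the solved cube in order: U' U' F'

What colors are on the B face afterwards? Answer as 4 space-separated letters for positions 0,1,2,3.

After move 1 (U'): U=WWWW F=OOGG R=GGRR B=RRBB L=BBOO
After move 2 (U'): U=WWWW F=BBGG R=OORR B=GGBB L=RROO
After move 3 (F'): F=BGBG U=WWOR R=YOYR D=ROYY L=RWOW
Query: B face = GGBB

Answer: G G B B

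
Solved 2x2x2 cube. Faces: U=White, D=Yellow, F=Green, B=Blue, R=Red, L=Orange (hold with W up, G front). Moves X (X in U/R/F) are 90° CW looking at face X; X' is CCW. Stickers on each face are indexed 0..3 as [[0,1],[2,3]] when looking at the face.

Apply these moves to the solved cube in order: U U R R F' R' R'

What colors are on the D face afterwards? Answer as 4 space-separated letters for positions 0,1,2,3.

After move 1 (U): U=WWWW F=RRGG R=BBRR B=OOBB L=GGOO
After move 2 (U): U=WWWW F=BBGG R=OORR B=GGBB L=RROO
After move 3 (R): R=RORO U=WBWG F=BYGY D=YBYG B=WGWB
After move 4 (R): R=RROO U=WYWY F=BBGG D=YWYW B=GGBB
After move 5 (F'): F=BGBG U=WYRO R=WRYO D=ROYW L=RYOW
After move 6 (R'): R=ROWY U=WBRG F=BYBO D=RGYG B=WGOB
After move 7 (R'): R=OYRW U=WORW F=BBBG D=RYYO B=GGGB
Query: D face = RYYO

Answer: R Y Y O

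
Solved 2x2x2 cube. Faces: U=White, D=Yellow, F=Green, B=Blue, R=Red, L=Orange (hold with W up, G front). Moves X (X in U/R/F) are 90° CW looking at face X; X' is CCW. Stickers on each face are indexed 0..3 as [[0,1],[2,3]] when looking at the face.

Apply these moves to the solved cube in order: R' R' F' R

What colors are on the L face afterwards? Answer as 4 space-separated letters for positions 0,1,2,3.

Answer: O Y O W

Derivation:
After move 1 (R'): R=RRRR U=WBWB F=GWGW D=YGYG B=YBYB
After move 2 (R'): R=RRRR U=WYWY F=GBGB D=YWYW B=GBGB
After move 3 (F'): F=BBGG U=WYRR R=WRYR D=OOYW L=OYOW
After move 4 (R): R=YWRR U=WBRG F=BOGW D=OGYG B=RBYB
Query: L face = OYOW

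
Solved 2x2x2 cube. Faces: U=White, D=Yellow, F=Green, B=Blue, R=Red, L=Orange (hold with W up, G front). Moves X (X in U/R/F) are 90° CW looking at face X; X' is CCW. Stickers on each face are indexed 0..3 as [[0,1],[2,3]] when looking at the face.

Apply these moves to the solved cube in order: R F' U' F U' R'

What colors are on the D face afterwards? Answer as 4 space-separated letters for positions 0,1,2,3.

After move 1 (R): R=RRRR U=WGWG F=GYGY D=YBYB B=WBWB
After move 2 (F'): F=YYGG U=WGRR R=BRYR D=OOYB L=OGOW
After move 3 (U'): U=GRWR F=OGGG R=YYYR B=BRWB L=WBOW
After move 4 (F): F=GOGG U=GRWB R=WYRR D=YYYB L=WOOO
After move 5 (U'): U=RBGW F=WOGG R=GORR B=WYWB L=BROO
After move 6 (R'): R=ORGR U=RWGW F=WBGW D=YOYG B=BYYB
Query: D face = YOYG

Answer: Y O Y G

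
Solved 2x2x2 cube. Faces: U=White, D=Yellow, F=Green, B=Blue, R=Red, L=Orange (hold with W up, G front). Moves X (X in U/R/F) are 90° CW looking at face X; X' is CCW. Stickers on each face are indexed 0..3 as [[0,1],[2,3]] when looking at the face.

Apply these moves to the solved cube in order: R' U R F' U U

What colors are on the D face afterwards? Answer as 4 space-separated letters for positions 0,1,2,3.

After move 1 (R'): R=RRRR U=WBWB F=GWGW D=YGYG B=YBYB
After move 2 (U): U=WWBB F=RRGW R=YBRR B=OOYB L=GWOO
After move 3 (R): R=RYRB U=WRBW F=RGGG D=YYYO B=BOWB
After move 4 (F'): F=GGRG U=WRRR R=YYYB D=WOYO L=GWOB
After move 5 (U): U=RWRR F=YYRG R=BOYB B=GWWB L=GGOB
After move 6 (U): U=RRRW F=BORG R=GWYB B=GGWB L=YYOB
Query: D face = WOYO

Answer: W O Y O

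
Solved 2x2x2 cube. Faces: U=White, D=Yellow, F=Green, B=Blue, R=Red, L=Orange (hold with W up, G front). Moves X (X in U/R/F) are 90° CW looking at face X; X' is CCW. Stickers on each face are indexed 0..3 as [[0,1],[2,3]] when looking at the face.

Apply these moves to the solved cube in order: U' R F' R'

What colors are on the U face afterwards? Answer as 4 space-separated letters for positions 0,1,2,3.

Answer: W W R W

Derivation:
After move 1 (U'): U=WWWW F=OOGG R=GGRR B=RRBB L=BBOO
After move 2 (R): R=RGRG U=WOWG F=OYGY D=YBYR B=WRWB
After move 3 (F'): F=YYOG U=WORR R=BGYG D=BOYR L=BGOW
After move 4 (R'): R=GGBY U=WWRW F=YOOR D=BYYG B=RROB
Query: U face = WWRW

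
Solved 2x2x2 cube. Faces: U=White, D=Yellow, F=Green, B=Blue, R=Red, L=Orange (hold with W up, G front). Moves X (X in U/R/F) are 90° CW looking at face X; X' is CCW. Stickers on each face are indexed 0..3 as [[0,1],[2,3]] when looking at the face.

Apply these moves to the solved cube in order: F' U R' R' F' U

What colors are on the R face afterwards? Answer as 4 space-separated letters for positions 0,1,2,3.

Answer: G W O B

Derivation:
After move 1 (F'): F=GGGG U=WWRR R=YRYR D=OOYY L=OWOW
After move 2 (U): U=RWRW F=YRGG R=BBYR B=OWBB L=GGOW
After move 3 (R'): R=BRBY U=RBRO F=YWGW D=ORYG B=YWOB
After move 4 (R'): R=RYBB U=RORY F=YBGO D=OWYW B=GWRB
After move 5 (F'): F=BOYG U=RORB R=WYOB D=GWYW L=GYOR
After move 6 (U): U=RRBO F=WYYG R=GWOB B=GYRB L=BOOR
Query: R face = GWOB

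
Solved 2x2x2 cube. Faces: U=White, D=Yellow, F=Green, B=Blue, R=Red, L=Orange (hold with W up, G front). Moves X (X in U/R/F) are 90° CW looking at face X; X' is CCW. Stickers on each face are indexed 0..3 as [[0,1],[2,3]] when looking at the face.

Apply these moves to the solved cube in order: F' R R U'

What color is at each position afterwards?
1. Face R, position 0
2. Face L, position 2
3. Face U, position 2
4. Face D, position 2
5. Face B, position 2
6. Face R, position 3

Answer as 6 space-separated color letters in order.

Answer: G O W Y G Y

Derivation:
After move 1 (F'): F=GGGG U=WWRR R=YRYR D=OOYY L=OWOW
After move 2 (R): R=YYRR U=WGRG F=GOGY D=OBYB B=RBWB
After move 3 (R): R=RYRY U=WORY F=GBGB D=OWYR B=GBGB
After move 4 (U'): U=OYWR F=OWGB R=GBRY B=RYGB L=GBOW
Query 1: R[0] = G
Query 2: L[2] = O
Query 3: U[2] = W
Query 4: D[2] = Y
Query 5: B[2] = G
Query 6: R[3] = Y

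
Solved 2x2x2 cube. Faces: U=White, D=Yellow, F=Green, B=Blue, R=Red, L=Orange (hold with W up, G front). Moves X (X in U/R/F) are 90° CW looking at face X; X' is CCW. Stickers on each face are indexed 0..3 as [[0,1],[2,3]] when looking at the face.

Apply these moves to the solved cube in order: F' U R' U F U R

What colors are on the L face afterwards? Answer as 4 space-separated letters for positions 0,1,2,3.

After move 1 (F'): F=GGGG U=WWRR R=YRYR D=OOYY L=OWOW
After move 2 (U): U=RWRW F=YRGG R=BBYR B=OWBB L=GGOW
After move 3 (R'): R=BRBY U=RBRO F=YWGW D=ORYG B=YWOB
After move 4 (U): U=RROB F=BRGW R=YWBY B=GGOB L=YWOW
After move 5 (F): F=GBWR U=RRWW R=OWBY D=BYYG L=YOOR
After move 6 (U): U=WRWR F=OWWR R=GGBY B=YOOB L=GBOR
After move 7 (R): R=BGYG U=WWWR F=OYWG D=BOYY B=RORB
Query: L face = GBOR

Answer: G B O R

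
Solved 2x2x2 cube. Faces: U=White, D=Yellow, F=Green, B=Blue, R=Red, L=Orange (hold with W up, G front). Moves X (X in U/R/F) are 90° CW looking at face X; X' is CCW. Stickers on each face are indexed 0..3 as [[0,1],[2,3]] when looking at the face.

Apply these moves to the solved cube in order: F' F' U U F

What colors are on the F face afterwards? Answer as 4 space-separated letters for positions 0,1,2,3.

After move 1 (F'): F=GGGG U=WWRR R=YRYR D=OOYY L=OWOW
After move 2 (F'): F=GGGG U=WWYY R=OROR D=WWYY L=OROR
After move 3 (U): U=YWYW F=ORGG R=BBOR B=ORBB L=GGOR
After move 4 (U): U=YYWW F=BBGG R=OROR B=GGBB L=OROR
After move 5 (F): F=GBGB U=YYRR R=WRWR D=OOYY L=OWOW
Query: F face = GBGB

Answer: G B G B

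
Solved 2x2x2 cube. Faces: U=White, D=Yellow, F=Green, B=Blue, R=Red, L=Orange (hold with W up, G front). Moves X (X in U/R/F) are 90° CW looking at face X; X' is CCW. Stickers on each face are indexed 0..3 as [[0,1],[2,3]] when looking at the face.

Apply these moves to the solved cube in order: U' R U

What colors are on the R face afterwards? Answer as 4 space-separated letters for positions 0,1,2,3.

After move 1 (U'): U=WWWW F=OOGG R=GGRR B=RRBB L=BBOO
After move 2 (R): R=RGRG U=WOWG F=OYGY D=YBYR B=WRWB
After move 3 (U): U=WWGO F=RGGY R=WRRG B=BBWB L=OYOO
Query: R face = WRRG

Answer: W R R G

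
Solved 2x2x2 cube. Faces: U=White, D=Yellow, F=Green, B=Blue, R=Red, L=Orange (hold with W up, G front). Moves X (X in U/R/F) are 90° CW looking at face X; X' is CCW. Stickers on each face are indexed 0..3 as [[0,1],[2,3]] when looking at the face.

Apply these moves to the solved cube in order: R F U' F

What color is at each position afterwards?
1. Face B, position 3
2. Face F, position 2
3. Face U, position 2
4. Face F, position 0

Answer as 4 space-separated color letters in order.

Answer: B Y B Y

Derivation:
After move 1 (R): R=RRRR U=WGWG F=GYGY D=YBYB B=WBWB
After move 2 (F): F=GGYY U=WGOO R=WRGR D=RRYB L=OYOB
After move 3 (U'): U=GOWO F=OYYY R=GGGR B=WRWB L=WBOB
After move 4 (F): F=YOYY U=GOBB R=WGOR D=GGYB L=WROR
Query 1: B[3] = B
Query 2: F[2] = Y
Query 3: U[2] = B
Query 4: F[0] = Y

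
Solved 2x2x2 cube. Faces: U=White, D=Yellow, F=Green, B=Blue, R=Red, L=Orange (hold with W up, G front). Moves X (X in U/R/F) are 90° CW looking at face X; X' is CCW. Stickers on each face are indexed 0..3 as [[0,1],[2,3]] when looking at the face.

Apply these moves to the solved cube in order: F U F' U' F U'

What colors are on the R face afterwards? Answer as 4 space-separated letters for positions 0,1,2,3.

Answer: W G B R

Derivation:
After move 1 (F): F=GGGG U=WWOO R=WRWR D=RRYY L=OYOY
After move 2 (U): U=OWOW F=WRGG R=BBWR B=OYBB L=GGOY
After move 3 (F'): F=RGWG U=OWBW R=RBRR D=GYYY L=GWOO
After move 4 (U'): U=WWOB F=GWWG R=RGRR B=RBBB L=OYOO
After move 5 (F): F=WGGW U=WWOY R=OGBR D=RRYY L=OGOY
After move 6 (U'): U=WYWO F=OGGW R=WGBR B=OGBB L=RBOY
Query: R face = WGBR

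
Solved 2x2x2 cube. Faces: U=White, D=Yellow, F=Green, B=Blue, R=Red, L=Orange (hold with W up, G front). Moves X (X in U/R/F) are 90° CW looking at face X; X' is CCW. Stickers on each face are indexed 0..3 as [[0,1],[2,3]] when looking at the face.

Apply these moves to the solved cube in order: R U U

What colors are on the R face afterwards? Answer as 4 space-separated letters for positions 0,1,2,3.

After move 1 (R): R=RRRR U=WGWG F=GYGY D=YBYB B=WBWB
After move 2 (U): U=WWGG F=RRGY R=WBRR B=OOWB L=GYOO
After move 3 (U): U=GWGW F=WBGY R=OORR B=GYWB L=RROO
Query: R face = OORR

Answer: O O R R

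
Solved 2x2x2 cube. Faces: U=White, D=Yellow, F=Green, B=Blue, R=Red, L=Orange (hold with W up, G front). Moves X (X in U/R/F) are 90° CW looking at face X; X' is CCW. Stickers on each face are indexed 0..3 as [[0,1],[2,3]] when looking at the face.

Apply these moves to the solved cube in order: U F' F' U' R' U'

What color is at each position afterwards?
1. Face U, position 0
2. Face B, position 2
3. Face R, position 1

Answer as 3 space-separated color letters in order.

After move 1 (U): U=WWWW F=RRGG R=BBRR B=OOBB L=GGOO
After move 2 (F'): F=RGRG U=WWBR R=YBYR D=GOYY L=GWOW
After move 3 (F'): F=GGRR U=WWYY R=OBGR D=WWYY L=GROB
After move 4 (U'): U=WYWY F=GRRR R=GGGR B=OBBB L=OOOB
After move 5 (R'): R=GRGG U=WBWO F=GYRY D=WRYR B=YBWB
After move 6 (U'): U=BOWW F=OORY R=GYGG B=GRWB L=YBOB
Query 1: U[0] = B
Query 2: B[2] = W
Query 3: R[1] = Y

Answer: B W Y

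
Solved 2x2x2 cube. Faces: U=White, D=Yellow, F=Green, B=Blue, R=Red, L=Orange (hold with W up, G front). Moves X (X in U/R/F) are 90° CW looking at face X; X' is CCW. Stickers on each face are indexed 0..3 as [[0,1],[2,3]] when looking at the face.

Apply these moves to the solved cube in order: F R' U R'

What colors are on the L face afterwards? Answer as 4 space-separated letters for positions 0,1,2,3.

After move 1 (F): F=GGGG U=WWOO R=WRWR D=RRYY L=OYOY
After move 2 (R'): R=RRWW U=WBOB F=GWGO D=RGYG B=YBRB
After move 3 (U): U=OWBB F=RRGO R=YBWW B=OYRB L=GWOY
After move 4 (R'): R=BWYW U=ORBO F=RWGB D=RRYO B=GYGB
Query: L face = GWOY

Answer: G W O Y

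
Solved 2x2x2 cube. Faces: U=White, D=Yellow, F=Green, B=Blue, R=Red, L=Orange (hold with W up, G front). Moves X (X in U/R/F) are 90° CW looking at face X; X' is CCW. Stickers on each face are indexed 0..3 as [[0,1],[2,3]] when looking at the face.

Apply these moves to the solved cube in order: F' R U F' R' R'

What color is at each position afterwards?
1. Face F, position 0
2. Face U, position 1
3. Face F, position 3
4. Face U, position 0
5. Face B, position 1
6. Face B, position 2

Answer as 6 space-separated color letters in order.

After move 1 (F'): F=GGGG U=WWRR R=YRYR D=OOYY L=OWOW
After move 2 (R): R=YYRR U=WGRG F=GOGY D=OBYB B=RBWB
After move 3 (U): U=RWGG F=YYGY R=RBRR B=OWWB L=GOOW
After move 4 (F'): F=YYYG U=RWRR R=BBOR D=OWYB L=GGOG
After move 5 (R'): R=BRBO U=RWRO F=YWYR D=OYYG B=BWWB
After move 6 (R'): R=ROBB U=RWRB F=YWYO D=OWYR B=GWYB
Query 1: F[0] = Y
Query 2: U[1] = W
Query 3: F[3] = O
Query 4: U[0] = R
Query 5: B[1] = W
Query 6: B[2] = Y

Answer: Y W O R W Y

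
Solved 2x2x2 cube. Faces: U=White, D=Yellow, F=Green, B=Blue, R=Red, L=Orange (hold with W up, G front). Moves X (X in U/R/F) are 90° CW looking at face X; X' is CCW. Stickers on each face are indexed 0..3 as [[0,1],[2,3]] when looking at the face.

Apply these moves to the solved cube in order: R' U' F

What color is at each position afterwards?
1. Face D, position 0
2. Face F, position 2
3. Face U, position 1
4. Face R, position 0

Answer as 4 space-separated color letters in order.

After move 1 (R'): R=RRRR U=WBWB F=GWGW D=YGYG B=YBYB
After move 2 (U'): U=BBWW F=OOGW R=GWRR B=RRYB L=YBOO
After move 3 (F): F=GOWO U=BBOB R=WWWR D=RGYG L=YYOG
Query 1: D[0] = R
Query 2: F[2] = W
Query 3: U[1] = B
Query 4: R[0] = W

Answer: R W B W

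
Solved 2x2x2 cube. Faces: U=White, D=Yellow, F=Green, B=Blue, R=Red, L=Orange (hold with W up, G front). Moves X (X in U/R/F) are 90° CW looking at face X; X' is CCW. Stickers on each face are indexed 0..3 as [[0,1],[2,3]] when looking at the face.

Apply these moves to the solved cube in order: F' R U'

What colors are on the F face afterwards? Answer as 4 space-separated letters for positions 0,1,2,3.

After move 1 (F'): F=GGGG U=WWRR R=YRYR D=OOYY L=OWOW
After move 2 (R): R=YYRR U=WGRG F=GOGY D=OBYB B=RBWB
After move 3 (U'): U=GGWR F=OWGY R=GORR B=YYWB L=RBOW
Query: F face = OWGY

Answer: O W G Y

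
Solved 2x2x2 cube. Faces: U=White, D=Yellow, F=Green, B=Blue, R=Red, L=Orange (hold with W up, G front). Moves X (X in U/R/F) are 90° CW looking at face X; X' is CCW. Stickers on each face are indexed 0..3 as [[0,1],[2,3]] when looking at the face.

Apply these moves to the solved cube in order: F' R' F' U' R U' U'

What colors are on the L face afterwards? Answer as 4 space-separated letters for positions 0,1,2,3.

After move 1 (F'): F=GGGG U=WWRR R=YRYR D=OOYY L=OWOW
After move 2 (R'): R=RRYY U=WBRB F=GWGR D=OGYG B=YBOB
After move 3 (F'): F=WRGG U=WBRY R=GROY D=WWYG L=OBOR
After move 4 (U'): U=BYWR F=OBGG R=WROY B=GROB L=YBOR
After move 5 (R): R=OWYR U=BBWG F=OWGG D=WOYG B=RRYB
After move 6 (U'): U=BGBW F=YBGG R=OWYR B=OWYB L=RROR
After move 7 (U'): U=GWBB F=RRGG R=YBYR B=OWYB L=OWOR
Query: L face = OWOR

Answer: O W O R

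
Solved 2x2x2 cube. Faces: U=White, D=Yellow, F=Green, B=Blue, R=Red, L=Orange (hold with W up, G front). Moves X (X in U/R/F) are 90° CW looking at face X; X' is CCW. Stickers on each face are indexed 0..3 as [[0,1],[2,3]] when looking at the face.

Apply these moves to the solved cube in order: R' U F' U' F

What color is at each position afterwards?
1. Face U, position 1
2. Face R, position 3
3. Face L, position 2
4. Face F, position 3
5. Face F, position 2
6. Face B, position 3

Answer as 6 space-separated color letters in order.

After move 1 (R'): R=RRRR U=WBWB F=GWGW D=YGYG B=YBYB
After move 2 (U): U=WWBB F=RRGW R=YBRR B=OOYB L=GWOO
After move 3 (F'): F=RWRG U=WWYR R=GBYR D=WOYG L=GBOB
After move 4 (U'): U=WRWY F=GBRG R=RWYR B=GBYB L=OOOB
After move 5 (F): F=RGGB U=WRBO R=WWYR D=YRYG L=OWOO
Query 1: U[1] = R
Query 2: R[3] = R
Query 3: L[2] = O
Query 4: F[3] = B
Query 5: F[2] = G
Query 6: B[3] = B

Answer: R R O B G B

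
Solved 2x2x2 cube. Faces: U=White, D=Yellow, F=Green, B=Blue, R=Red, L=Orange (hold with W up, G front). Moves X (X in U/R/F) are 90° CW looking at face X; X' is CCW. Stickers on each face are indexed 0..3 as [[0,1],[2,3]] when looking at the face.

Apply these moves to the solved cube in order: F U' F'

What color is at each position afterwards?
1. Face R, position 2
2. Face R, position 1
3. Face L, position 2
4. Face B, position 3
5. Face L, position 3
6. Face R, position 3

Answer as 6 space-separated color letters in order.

After move 1 (F): F=GGGG U=WWOO R=WRWR D=RRYY L=OYOY
After move 2 (U'): U=WOWO F=OYGG R=GGWR B=WRBB L=BBOY
After move 3 (F'): F=YGOG U=WOGW R=RGRR D=BYYY L=BOOW
Query 1: R[2] = R
Query 2: R[1] = G
Query 3: L[2] = O
Query 4: B[3] = B
Query 5: L[3] = W
Query 6: R[3] = R

Answer: R G O B W R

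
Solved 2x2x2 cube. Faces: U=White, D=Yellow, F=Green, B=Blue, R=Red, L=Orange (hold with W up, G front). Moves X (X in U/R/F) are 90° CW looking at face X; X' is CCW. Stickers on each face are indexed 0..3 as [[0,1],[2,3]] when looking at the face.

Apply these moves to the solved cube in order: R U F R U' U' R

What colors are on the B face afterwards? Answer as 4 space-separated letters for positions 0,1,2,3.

After move 1 (R): R=RRRR U=WGWG F=GYGY D=YBYB B=WBWB
After move 2 (U): U=WWGG F=RRGY R=WBRR B=OOWB L=GYOO
After move 3 (F): F=GRYR U=WWOY R=GBGR D=RWYB L=GYOB
After move 4 (R): R=GGRB U=WROR F=GWYB D=RWYO B=YOWB
After move 5 (U'): U=RRWO F=GYYB R=GWRB B=GGWB L=YOOB
After move 6 (U'): U=RORW F=YOYB R=GYRB B=GWWB L=GGOB
After move 7 (R): R=RGBY U=RORB F=YWYO D=RWYG B=WWOB
Query: B face = WWOB

Answer: W W O B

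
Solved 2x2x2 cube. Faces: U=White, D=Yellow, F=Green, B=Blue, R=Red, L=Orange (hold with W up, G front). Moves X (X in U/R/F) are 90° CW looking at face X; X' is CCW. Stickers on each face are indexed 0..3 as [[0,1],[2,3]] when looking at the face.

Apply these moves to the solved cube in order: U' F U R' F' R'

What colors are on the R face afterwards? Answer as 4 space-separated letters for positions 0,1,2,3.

Answer: R W G R

Derivation:
After move 1 (U'): U=WWWW F=OOGG R=GGRR B=RRBB L=BBOO
After move 2 (F): F=GOGO U=WWOB R=WGWR D=RGYY L=BYOY
After move 3 (U): U=OWBW F=WGGO R=RRWR B=BYBB L=GOOY
After move 4 (R'): R=RRRW U=OBBB F=WWGW D=RGYO B=YYGB
After move 5 (F'): F=WWWG U=OBRR R=GRRW D=OYYO L=GBOB
After move 6 (R'): R=RWGR U=OGRY F=WBWR D=OWYG B=OYYB
Query: R face = RWGR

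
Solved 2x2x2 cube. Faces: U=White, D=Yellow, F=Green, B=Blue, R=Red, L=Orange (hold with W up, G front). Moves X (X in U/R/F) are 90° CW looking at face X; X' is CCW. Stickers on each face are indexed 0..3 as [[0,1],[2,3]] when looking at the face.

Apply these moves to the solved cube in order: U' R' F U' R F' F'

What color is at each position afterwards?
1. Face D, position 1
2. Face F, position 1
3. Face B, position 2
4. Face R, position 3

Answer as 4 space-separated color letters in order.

Answer: W W B O

Derivation:
After move 1 (U'): U=WWWW F=OOGG R=GGRR B=RRBB L=BBOO
After move 2 (R'): R=GRGR U=WBWR F=OWGW D=YOYG B=YRYB
After move 3 (F): F=GOWW U=WBOB R=WRRR D=GGYG L=BYOO
After move 4 (U'): U=BBWO F=BYWW R=GORR B=WRYB L=YROO
After move 5 (R): R=RGRO U=BYWW F=BGWG D=GYYW B=ORBB
After move 6 (F'): F=GGBW U=BYRR R=YGGO D=ROYW L=YWOW
After move 7 (F'): F=GWGB U=BYYG R=OGRO D=WWYW L=YROR
Query 1: D[1] = W
Query 2: F[1] = W
Query 3: B[2] = B
Query 4: R[3] = O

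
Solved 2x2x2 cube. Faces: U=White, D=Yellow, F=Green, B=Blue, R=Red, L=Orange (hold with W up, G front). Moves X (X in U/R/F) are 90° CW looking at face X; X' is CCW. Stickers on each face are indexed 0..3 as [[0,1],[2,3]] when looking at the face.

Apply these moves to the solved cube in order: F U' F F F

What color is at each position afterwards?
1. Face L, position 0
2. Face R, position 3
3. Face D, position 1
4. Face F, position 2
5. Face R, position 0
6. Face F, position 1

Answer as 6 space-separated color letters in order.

After move 1 (F): F=GGGG U=WWOO R=WRWR D=RRYY L=OYOY
After move 2 (U'): U=WOWO F=OYGG R=GGWR B=WRBB L=BBOY
After move 3 (F): F=GOGY U=WOYB R=WGOR D=WGYY L=BROR
After move 4 (F): F=GGYO U=WORR R=YGBR D=OWYY L=BWOG
After move 5 (F): F=YGOG U=WOGW R=RGRR D=BYYY L=BOOW
Query 1: L[0] = B
Query 2: R[3] = R
Query 3: D[1] = Y
Query 4: F[2] = O
Query 5: R[0] = R
Query 6: F[1] = G

Answer: B R Y O R G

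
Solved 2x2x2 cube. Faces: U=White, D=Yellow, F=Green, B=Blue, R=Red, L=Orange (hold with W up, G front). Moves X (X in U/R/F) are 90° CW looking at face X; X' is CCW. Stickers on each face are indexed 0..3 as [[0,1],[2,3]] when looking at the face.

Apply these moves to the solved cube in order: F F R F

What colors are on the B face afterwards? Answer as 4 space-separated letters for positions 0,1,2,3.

Answer: Y B W B

Derivation:
After move 1 (F): F=GGGG U=WWOO R=WRWR D=RRYY L=OYOY
After move 2 (F): F=GGGG U=WWYY R=OROR D=WWYY L=OROR
After move 3 (R): R=OORR U=WGYG F=GWGY D=WBYB B=YBWB
After move 4 (F): F=GGYW U=WGRR R=YOGR D=ROYB L=OWOB
Query: B face = YBWB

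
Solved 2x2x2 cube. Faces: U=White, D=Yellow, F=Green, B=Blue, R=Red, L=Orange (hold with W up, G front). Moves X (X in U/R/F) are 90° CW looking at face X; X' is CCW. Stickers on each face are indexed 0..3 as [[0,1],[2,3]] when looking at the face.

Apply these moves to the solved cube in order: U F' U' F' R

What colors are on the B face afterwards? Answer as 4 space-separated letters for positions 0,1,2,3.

After move 1 (U): U=WWWW F=RRGG R=BBRR B=OOBB L=GGOO
After move 2 (F'): F=RGRG U=WWBR R=YBYR D=GOYY L=GWOW
After move 3 (U'): U=WRWB F=GWRG R=RGYR B=YBBB L=OOOW
After move 4 (F'): F=WGGR U=WRRY R=OGGR D=OWYY L=OBOW
After move 5 (R): R=GORG U=WGRR F=WWGY D=OBYY B=YBRB
Query: B face = YBRB

Answer: Y B R B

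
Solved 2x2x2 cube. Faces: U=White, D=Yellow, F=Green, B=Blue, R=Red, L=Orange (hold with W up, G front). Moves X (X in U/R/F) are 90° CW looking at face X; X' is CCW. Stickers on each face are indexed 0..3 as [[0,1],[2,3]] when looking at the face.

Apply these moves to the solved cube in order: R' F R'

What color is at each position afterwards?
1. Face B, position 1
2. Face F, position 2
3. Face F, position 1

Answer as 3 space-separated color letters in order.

After move 1 (R'): R=RRRR U=WBWB F=GWGW D=YGYG B=YBYB
After move 2 (F): F=GGWW U=WBOO R=WRBR D=RRYG L=OYOG
After move 3 (R'): R=RRWB U=WYOY F=GBWO D=RGYW B=GBRB
Query 1: B[1] = B
Query 2: F[2] = W
Query 3: F[1] = B

Answer: B W B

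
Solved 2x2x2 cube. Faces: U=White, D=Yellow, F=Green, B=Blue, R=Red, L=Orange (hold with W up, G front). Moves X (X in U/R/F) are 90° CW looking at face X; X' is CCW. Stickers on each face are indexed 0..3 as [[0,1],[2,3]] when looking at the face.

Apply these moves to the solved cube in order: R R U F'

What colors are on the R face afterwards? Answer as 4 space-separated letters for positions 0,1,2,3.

After move 1 (R): R=RRRR U=WGWG F=GYGY D=YBYB B=WBWB
After move 2 (R): R=RRRR U=WYWY F=GBGB D=YWYW B=GBGB
After move 3 (U): U=WWYY F=RRGB R=GBRR B=OOGB L=GBOO
After move 4 (F'): F=RBRG U=WWGR R=WBYR D=BOYW L=GYOY
Query: R face = WBYR

Answer: W B Y R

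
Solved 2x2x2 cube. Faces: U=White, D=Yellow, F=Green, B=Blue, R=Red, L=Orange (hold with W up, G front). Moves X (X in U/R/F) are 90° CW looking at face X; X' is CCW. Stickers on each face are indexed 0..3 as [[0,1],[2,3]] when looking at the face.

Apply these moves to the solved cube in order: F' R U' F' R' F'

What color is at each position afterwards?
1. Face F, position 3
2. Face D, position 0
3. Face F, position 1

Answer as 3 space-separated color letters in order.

Answer: O R R

Derivation:
After move 1 (F'): F=GGGG U=WWRR R=YRYR D=OOYY L=OWOW
After move 2 (R): R=YYRR U=WGRG F=GOGY D=OBYB B=RBWB
After move 3 (U'): U=GGWR F=OWGY R=GORR B=YYWB L=RBOW
After move 4 (F'): F=WYOG U=GGGR R=BOOR D=BWYB L=RROW
After move 5 (R'): R=ORBO U=GWGY F=WGOR D=BYYG B=BYWB
After move 6 (F'): F=GRWO U=GWOB R=YRBO D=RWYG L=RYOG
Query 1: F[3] = O
Query 2: D[0] = R
Query 3: F[1] = R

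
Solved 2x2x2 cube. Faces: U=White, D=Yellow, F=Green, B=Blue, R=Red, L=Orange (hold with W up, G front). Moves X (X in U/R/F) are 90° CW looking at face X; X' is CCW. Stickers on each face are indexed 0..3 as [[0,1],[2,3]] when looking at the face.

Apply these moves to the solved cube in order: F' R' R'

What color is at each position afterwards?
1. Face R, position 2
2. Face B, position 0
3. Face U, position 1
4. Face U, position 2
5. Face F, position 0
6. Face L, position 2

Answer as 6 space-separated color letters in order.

Answer: R G O R G O

Derivation:
After move 1 (F'): F=GGGG U=WWRR R=YRYR D=OOYY L=OWOW
After move 2 (R'): R=RRYY U=WBRB F=GWGR D=OGYG B=YBOB
After move 3 (R'): R=RYRY U=WORY F=GBGB D=OWYR B=GBGB
Query 1: R[2] = R
Query 2: B[0] = G
Query 3: U[1] = O
Query 4: U[2] = R
Query 5: F[0] = G
Query 6: L[2] = O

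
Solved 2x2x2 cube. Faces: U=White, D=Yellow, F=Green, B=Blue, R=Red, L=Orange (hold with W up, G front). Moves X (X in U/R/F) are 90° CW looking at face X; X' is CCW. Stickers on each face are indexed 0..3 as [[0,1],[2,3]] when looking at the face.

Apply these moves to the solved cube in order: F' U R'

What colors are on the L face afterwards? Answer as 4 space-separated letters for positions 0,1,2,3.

Answer: G G O W

Derivation:
After move 1 (F'): F=GGGG U=WWRR R=YRYR D=OOYY L=OWOW
After move 2 (U): U=RWRW F=YRGG R=BBYR B=OWBB L=GGOW
After move 3 (R'): R=BRBY U=RBRO F=YWGW D=ORYG B=YWOB
Query: L face = GGOW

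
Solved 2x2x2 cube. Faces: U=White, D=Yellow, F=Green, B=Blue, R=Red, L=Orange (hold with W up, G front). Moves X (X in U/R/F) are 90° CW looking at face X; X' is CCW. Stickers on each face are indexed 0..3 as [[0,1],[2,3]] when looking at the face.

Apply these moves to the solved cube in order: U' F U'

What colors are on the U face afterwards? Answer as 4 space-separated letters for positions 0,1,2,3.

After move 1 (U'): U=WWWW F=OOGG R=GGRR B=RRBB L=BBOO
After move 2 (F): F=GOGO U=WWOB R=WGWR D=RGYY L=BYOY
After move 3 (U'): U=WBWO F=BYGO R=GOWR B=WGBB L=RROY
Query: U face = WBWO

Answer: W B W O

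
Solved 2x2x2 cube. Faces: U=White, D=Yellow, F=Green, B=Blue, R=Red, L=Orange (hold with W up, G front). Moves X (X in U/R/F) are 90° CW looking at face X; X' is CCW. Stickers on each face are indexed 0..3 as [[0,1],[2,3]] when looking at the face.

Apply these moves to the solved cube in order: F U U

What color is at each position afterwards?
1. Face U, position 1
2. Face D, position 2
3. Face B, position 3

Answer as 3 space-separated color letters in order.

After move 1 (F): F=GGGG U=WWOO R=WRWR D=RRYY L=OYOY
After move 2 (U): U=OWOW F=WRGG R=BBWR B=OYBB L=GGOY
After move 3 (U): U=OOWW F=BBGG R=OYWR B=GGBB L=WROY
Query 1: U[1] = O
Query 2: D[2] = Y
Query 3: B[3] = B

Answer: O Y B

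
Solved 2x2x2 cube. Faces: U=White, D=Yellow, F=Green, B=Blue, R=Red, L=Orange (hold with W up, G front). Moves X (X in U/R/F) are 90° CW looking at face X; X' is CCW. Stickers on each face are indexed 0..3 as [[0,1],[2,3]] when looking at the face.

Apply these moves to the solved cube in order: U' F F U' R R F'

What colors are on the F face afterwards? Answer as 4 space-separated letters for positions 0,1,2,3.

After move 1 (U'): U=WWWW F=OOGG R=GGRR B=RRBB L=BBOO
After move 2 (F): F=GOGO U=WWOB R=WGWR D=RGYY L=BYOY
After move 3 (F): F=GGOO U=WWYY R=OGBR D=WWYY L=BROG
After move 4 (U'): U=WYWY F=BROO R=GGBR B=OGBB L=RROG
After move 5 (R): R=BGRG U=WRWO F=BWOY D=WBYO B=YGYB
After move 6 (R): R=RBGG U=WWWY F=BBOO D=WYYY B=OGRB
After move 7 (F'): F=BOBO U=WWRG R=YBWG D=RGYY L=RYOW
Query: F face = BOBO

Answer: B O B O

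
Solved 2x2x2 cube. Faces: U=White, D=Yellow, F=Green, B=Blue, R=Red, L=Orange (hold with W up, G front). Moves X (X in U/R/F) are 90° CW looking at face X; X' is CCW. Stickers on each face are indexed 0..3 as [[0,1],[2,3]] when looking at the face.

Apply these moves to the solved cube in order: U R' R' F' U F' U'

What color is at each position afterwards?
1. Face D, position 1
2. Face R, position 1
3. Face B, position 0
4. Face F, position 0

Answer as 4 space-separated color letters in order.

Answer: W G O B

Derivation:
After move 1 (U): U=WWWW F=RRGG R=BBRR B=OOBB L=GGOO
After move 2 (R'): R=BRBR U=WBWO F=RWGW D=YRYG B=YOYB
After move 3 (R'): R=RRBB U=WYWY F=RBGO D=YWYW B=GORB
After move 4 (F'): F=BORG U=WYRB R=WRYB D=GOYW L=GYOW
After move 5 (U): U=RWBY F=WRRG R=GOYB B=GYRB L=BOOW
After move 6 (F'): F=RGWR U=RWGY R=OOGB D=OWYW L=BYOB
After move 7 (U'): U=WYRG F=BYWR R=RGGB B=OORB L=GYOB
Query 1: D[1] = W
Query 2: R[1] = G
Query 3: B[0] = O
Query 4: F[0] = B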